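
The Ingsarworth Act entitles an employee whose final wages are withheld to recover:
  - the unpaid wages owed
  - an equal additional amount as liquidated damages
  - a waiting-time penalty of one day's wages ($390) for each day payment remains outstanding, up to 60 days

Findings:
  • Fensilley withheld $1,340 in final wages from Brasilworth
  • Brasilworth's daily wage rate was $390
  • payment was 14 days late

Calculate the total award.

$8,140

Liquidated damages (equal amount): $1,340
Penalty days: min(14, 60) = 14
Waiting-time penalty: 14 × $390 = $5,460
Total award: $1,340 + $1,340 + $5,460 = $8,140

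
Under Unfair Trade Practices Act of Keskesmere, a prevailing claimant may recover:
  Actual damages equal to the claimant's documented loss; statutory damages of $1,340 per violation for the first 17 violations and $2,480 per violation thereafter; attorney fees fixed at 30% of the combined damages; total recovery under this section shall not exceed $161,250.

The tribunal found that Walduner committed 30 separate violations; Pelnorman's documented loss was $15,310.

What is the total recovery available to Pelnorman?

First 17 violations: 17 × $1,340 = $22,780
Remaining violations: (30 − 17) × $2,480 = $32,240
Statutory damages: $22,780 + $32,240 = $55,020
Combined damages: $15,310 + $55,020 = $70,330
Attorney fees: 30% of $70,330 = $21,099
Total before cap: $70,330 + $21,099 = $91,429
Cap at $161,250: $91,429 is within the cap, no reduction.

Total recovery: $91,429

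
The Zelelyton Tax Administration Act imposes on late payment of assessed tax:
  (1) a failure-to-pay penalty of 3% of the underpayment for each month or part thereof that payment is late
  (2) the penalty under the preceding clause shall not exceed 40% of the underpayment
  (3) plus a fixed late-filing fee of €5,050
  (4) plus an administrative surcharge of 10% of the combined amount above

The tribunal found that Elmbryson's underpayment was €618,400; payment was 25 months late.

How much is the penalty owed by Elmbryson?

Penalty: €277,651

Accrued rate: 3% × 25 = 75%, capped at 40% → 40%
Failure-to-pay penalty: 40% of €618,400 = €247,360
Penalty before surcharge: €247,360 + €5,050 = €252,410
Administrative surcharge: 10% of €252,410 = €25,241
Total penalty: €252,410 + €25,241 = €277,651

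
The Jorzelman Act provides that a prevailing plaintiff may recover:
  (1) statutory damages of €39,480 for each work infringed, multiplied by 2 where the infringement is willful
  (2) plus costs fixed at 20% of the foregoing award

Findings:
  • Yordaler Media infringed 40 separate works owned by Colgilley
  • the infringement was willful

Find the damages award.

Statutory damages: 40 × €39,480 = €1,579,200
Doubled: 2 × €1,579,200 = €3,158,400
Costs: 20% of €3,158,400 = €631,680
Award plus costs: €3,158,400 + €631,680 = €3,790,080

Award: €3,790,080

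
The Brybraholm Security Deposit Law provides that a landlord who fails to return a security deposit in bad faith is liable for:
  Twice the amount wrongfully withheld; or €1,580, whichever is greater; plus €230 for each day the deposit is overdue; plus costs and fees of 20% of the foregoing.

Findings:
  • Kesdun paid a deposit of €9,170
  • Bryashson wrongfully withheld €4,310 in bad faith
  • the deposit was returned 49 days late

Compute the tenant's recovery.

€23,868

Doubled: 2 × €4,310 = €8,620
Minimum €1,580: €8,620 meets the minimum, no increase.
Late-return penalty: 49 × €230 = €11,270
Damages plus late penalty: €8,620 + €11,270 = €19,890
Costs and fees: 20% of €19,890 = €3,978
Total recovery: €19,890 + €3,978 = €23,868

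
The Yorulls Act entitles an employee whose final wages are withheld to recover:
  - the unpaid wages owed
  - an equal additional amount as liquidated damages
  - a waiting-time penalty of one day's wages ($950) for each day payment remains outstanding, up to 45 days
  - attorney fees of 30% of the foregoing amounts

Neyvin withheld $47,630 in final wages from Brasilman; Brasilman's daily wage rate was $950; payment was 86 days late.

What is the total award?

$179,413

Liquidated damages (equal amount): $47,630
Penalty days: min(86, 45) = 45
Waiting-time penalty: 45 × $950 = $42,750
Subtotal: $47,630 + $47,630 + $42,750 = $138,010
Attorney fees: 30% of $138,010 = $41,403
Total award: $138,010 + $41,403 = $179,413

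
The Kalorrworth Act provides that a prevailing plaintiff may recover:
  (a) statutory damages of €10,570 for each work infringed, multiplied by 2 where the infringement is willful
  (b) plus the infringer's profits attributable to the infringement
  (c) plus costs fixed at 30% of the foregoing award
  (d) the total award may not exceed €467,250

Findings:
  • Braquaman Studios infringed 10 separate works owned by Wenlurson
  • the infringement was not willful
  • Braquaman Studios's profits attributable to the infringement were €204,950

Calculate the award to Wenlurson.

Statutory damages: 10 × €10,570 = €105,700
Infringement not willful: no ×2 enhancement.
Combined award: €105,700 + €204,950 = €310,650
Costs: 30% of €310,650 = €93,195
Award plus costs: €310,650 + €93,195 = €403,845
Cap at €467,250: €403,845 is within the cap, no reduction.

€403,845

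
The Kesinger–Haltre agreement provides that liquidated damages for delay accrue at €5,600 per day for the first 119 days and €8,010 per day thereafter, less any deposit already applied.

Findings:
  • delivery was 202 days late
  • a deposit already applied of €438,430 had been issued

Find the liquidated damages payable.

First 119 days: 119 × €5,600 = €666,400
Remaining days: (202 − 119) × €8,010 = €664,830
Accrued per-day damages: €666,400 + €664,830 = €1,331,230
Less deposit already applied: €1,331,230 − €438,430 = €892,800

€892,800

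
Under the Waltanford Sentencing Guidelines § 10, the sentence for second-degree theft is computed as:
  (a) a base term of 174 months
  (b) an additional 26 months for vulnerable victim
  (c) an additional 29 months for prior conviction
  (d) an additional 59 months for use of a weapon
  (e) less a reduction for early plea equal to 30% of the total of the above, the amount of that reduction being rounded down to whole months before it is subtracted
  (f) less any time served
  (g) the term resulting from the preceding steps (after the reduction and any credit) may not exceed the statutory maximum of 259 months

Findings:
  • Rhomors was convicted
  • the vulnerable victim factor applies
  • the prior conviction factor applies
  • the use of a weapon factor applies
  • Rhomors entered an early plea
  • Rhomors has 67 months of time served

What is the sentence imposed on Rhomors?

135 months

Vulnerable victim enhancement: +26 months
Prior conviction enhancement: +29 months
Use of a weapon enhancement: +59 months
Adjusted term: 174 months + 26 months + 29 months + 59 months = 288 months
Early plea reduction: 30% of 288 months = 86 months (rounded down)
After reduction: 288 − 86 = 202 months
Less time served: 202 months − 67 months = 135 months
Cap at 259 months: 135 months is within the cap, no reduction.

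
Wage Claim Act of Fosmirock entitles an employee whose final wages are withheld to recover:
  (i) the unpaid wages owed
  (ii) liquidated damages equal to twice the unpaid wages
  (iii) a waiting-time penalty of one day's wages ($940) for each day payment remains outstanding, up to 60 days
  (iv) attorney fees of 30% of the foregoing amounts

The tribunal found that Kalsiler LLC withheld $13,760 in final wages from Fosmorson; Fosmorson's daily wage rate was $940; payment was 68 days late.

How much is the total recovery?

Doubled: 2 × $13,760 = $27,520
Penalty days: min(68, 60) = 60
Waiting-time penalty: 60 × $940 = $56,400
Subtotal: $13,760 + $27,520 + $56,400 = $97,680
Attorney fees: 30% of $97,680 = $29,304
Total award: $97,680 + $29,304 = $126,984

Total award: $126,984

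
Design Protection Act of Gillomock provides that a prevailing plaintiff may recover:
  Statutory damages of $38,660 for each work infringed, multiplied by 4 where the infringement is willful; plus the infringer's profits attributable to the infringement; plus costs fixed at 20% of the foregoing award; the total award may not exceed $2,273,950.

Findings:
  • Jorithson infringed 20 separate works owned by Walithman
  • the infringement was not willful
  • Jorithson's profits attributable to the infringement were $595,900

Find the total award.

Statutory damages: 20 × $38,660 = $773,200
Infringement not willful: no ×4 enhancement.
Combined award: $773,200 + $595,900 = $1,369,100
Costs: 20% of $1,369,100 = $273,820
Award plus costs: $1,369,100 + $273,820 = $1,642,920
Cap at $2,273,950: $1,642,920 is within the cap, no reduction.

Award: $1,642,920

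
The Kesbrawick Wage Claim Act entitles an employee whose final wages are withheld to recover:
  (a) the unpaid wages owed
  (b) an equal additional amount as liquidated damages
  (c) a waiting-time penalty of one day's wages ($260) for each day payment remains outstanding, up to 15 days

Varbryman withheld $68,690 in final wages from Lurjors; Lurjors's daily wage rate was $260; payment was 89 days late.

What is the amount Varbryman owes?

$141,280

Liquidated damages (equal amount): $68,690
Penalty days: min(89, 15) = 15
Waiting-time penalty: 15 × $260 = $3,900
Total award: $68,690 + $68,690 + $3,900 = $141,280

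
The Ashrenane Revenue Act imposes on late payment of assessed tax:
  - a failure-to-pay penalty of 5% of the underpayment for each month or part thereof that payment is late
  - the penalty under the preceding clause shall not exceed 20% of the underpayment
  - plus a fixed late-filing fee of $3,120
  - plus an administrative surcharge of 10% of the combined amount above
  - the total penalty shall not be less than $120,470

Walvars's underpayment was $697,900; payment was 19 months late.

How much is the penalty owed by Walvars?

$156,970

Accrued rate: 5% × 19 = 95%, capped at 20% → 20%
Failure-to-pay penalty: 20% of $697,900 = $139,580
Penalty before surcharge: $139,580 + $3,120 = $142,700
Administrative surcharge: 10% of $142,700 = $14,270
Total penalty: $142,700 + $14,270 = $156,970
Minimum $120,470: $156,970 meets the minimum, no increase.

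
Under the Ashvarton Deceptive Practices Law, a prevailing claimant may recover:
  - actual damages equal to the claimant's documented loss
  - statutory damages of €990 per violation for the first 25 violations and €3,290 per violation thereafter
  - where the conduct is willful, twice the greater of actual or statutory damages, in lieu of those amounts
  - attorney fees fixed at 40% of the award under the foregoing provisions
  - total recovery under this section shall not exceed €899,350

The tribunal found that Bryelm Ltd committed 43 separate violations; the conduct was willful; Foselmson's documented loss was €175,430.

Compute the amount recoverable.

€491,204

First 25 violations: 25 × €990 = €24,750
Remaining violations: (43 − 25) × €3,290 = €59,220
Statutory damages: €24,750 + €59,220 = €83,970
Greater of actual damages (€175,430) or statutory damages (€83,970): €175,430
Doubled: 2 × €175,430 = €350,860
Attorney fees: 40% of €350,860 = €140,344
Total before cap: €350,860 + €140,344 = €491,204
Cap at €899,350: €491,204 is within the cap, no reduction.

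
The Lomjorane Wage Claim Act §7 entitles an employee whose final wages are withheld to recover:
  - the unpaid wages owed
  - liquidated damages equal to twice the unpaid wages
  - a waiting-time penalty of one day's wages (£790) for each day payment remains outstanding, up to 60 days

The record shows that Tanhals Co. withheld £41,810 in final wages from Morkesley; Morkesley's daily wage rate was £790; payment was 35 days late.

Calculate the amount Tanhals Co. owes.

Doubled: 2 × £41,810 = £83,620
Penalty days: min(35, 60) = 35
Waiting-time penalty: 35 × £790 = £27,650
Total award: £41,810 + £83,620 + £27,650 = £153,080

£153,080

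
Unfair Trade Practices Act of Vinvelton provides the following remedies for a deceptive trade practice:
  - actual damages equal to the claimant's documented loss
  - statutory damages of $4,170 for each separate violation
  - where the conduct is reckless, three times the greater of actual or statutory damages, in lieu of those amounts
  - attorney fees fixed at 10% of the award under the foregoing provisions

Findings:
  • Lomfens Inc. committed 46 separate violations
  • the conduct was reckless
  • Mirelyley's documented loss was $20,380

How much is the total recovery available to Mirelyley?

$633,006

Statutory damages: 46 × $4,170 = $191,820
Greater of actual damages ($20,380) or statutory damages ($191,820): $191,820
Trebled: 3 × $191,820 = $575,460
Attorney fees: 10% of $575,460 = $57,546
Total recovery: $575,460 + $57,546 = $633,006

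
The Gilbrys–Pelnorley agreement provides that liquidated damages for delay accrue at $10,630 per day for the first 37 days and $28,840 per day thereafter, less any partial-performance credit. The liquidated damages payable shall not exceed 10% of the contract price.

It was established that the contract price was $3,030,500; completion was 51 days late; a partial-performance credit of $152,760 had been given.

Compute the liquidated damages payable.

Liquidated damages: $303,050

First 37 days: 37 × $10,630 = $393,310
Remaining days: (51 − 37) × $28,840 = $403,760
Accrued per-day damages: $393,310 + $403,760 = $797,070
Less partial-performance credit: $797,070 − $152,760 = $644,310
Cap: 10% of $3,030,500 = $303,050
Cap at $303,050: $644,310 exceeds the cap → $303,050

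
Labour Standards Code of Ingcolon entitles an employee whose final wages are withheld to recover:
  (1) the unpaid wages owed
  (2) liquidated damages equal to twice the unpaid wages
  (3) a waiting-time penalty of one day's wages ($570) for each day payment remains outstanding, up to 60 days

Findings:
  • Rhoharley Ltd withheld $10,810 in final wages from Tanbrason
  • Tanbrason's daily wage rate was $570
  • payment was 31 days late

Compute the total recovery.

Doubled: 2 × $10,810 = $21,620
Penalty days: min(31, 60) = 31
Waiting-time penalty: 31 × $570 = $17,670
Total award: $10,810 + $21,620 + $17,670 = $50,100

$50,100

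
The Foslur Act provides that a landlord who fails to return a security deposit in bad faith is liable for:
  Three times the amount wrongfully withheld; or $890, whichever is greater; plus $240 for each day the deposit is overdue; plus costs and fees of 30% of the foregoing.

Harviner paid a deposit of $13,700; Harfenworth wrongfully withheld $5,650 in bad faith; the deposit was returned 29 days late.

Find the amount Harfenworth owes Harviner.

$31,083

Trebled: 3 × $5,650 = $16,950
Minimum $890: $16,950 meets the minimum, no increase.
Late-return penalty: 29 × $240 = $6,960
Damages plus late penalty: $16,950 + $6,960 = $23,910
Costs and fees: 30% of $23,910 = $7,173
Total recovery: $23,910 + $7,173 = $31,083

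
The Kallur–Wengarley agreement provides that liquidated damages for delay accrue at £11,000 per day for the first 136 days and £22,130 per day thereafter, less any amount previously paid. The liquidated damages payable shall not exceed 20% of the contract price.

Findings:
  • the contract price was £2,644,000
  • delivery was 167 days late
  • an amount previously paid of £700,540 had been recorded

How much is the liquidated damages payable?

£528,800

First 136 days: 136 × £11,000 = £1,496,000
Remaining days: (167 − 136) × £22,130 = £686,030
Accrued per-day damages: £1,496,000 + £686,030 = £2,182,030
Less amount previously paid: £2,182,030 − £700,540 = £1,481,490
Cap: 20% of £2,644,000 = £528,800
Cap at £528,800: £1,481,490 exceeds the cap → £528,800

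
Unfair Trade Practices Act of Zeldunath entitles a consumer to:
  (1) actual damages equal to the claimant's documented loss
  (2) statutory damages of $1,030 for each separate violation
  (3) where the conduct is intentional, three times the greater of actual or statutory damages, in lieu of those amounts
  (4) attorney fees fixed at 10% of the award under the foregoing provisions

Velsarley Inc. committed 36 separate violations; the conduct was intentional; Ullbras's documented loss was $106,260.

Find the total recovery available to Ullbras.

Statutory damages: 36 × $1,030 = $37,080
Greater of actual damages ($106,260) or statutory damages ($37,080): $106,260
Trebled: 3 × $106,260 = $318,780
Attorney fees: 10% of $318,780 = $31,878
Total recovery: $318,780 + $31,878 = $350,658

Total recovery: $350,658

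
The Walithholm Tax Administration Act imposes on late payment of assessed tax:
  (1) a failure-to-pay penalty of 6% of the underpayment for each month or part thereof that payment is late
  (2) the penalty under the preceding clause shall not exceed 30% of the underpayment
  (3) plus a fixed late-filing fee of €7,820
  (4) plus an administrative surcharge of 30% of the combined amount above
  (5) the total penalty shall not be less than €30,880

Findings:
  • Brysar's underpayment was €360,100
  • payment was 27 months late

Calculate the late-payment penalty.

€150,605

Accrued rate: 6% × 27 = 162%, capped at 30% → 30%
Failure-to-pay penalty: 30% of €360,100 = €108,030
Penalty before surcharge: €108,030 + €7,820 = €115,850
Administrative surcharge: 30% of €115,850 = €34,755
Total penalty: €115,850 + €34,755 = €150,605
Minimum €30,880: €150,605 meets the minimum, no increase.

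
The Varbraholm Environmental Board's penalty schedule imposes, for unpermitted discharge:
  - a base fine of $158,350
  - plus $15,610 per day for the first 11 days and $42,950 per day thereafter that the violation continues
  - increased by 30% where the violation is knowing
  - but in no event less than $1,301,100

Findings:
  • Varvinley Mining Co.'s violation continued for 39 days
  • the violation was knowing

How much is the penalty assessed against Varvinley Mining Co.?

First 11 days: 11 × $15,610 = $171,710
Remaining days: (39 − 11) × $42,950 = $1,202,600
Per-day component: $171,710 + $1,202,600 = $1,374,310
Base plus per-day: $158,350 + $1,374,310 = $1,532,660
Enhancement: 30% of $1,532,660 = $459,798
Enhanced fine: $1,532,660 + $459,798 = $1,992,458
Minimum $1,301,100: $1,992,458 meets the minimum, no increase.

$1,992,458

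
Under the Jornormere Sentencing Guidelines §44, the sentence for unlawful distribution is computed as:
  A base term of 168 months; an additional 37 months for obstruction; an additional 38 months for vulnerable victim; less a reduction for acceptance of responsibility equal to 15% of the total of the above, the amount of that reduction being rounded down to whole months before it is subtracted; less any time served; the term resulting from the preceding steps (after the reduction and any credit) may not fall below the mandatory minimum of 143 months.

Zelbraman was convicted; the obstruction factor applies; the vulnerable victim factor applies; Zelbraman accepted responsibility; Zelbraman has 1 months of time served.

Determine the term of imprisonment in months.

206 months

Obstruction enhancement: +37 months
Vulnerable victim enhancement: +38 months
Adjusted term: 168 months + 37 months + 38 months = 243 months
Acceptance of responsibility reduction: 15% of 243 months = 36 months (rounded down)
After reduction: 243 − 36 = 207 months
Less time served: 207 months − 1 months = 206 months
Minimum 143 months: 206 months meets the minimum, no increase.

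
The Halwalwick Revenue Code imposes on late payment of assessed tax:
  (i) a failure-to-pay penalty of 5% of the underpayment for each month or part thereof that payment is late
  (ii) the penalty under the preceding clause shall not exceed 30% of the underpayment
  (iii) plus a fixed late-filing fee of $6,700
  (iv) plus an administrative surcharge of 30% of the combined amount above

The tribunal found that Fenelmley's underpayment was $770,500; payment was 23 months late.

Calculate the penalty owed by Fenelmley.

$309,205

Accrued rate: 5% × 23 = 115%, capped at 30% → 30%
Failure-to-pay penalty: 30% of $770,500 = $231,150
Penalty before surcharge: $231,150 + $6,700 = $237,850
Administrative surcharge: 30% of $237,850 = $71,355
Total penalty: $237,850 + $71,355 = $309,205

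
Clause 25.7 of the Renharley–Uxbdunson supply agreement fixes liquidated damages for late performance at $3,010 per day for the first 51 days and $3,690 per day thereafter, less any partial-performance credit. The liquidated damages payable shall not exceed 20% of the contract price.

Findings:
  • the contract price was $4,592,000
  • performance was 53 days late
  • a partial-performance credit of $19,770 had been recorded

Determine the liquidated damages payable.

$141,120

First 51 days: 51 × $3,010 = $153,510
Remaining days: (53 − 51) × $3,690 = $7,380
Accrued per-day damages: $153,510 + $7,380 = $160,890
Less partial-performance credit: $160,890 − $19,770 = $141,120
Cap: 20% of $4,592,000 = $918,400
Cap at $918,400: $141,120 is within the cap, no reduction.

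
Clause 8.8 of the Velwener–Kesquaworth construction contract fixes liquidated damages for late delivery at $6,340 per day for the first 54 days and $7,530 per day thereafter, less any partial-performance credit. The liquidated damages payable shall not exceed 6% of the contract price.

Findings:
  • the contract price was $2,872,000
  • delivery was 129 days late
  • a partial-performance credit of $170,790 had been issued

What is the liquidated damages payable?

First 54 days: 54 × $6,340 = $342,360
Remaining days: (129 − 54) × $7,530 = $564,750
Accrued per-day damages: $342,360 + $564,750 = $907,110
Less partial-performance credit: $907,110 − $170,790 = $736,320
Cap: 6% of $2,872,000 = $172,320
Cap at $172,320: $736,320 exceeds the cap → $172,320

$172,320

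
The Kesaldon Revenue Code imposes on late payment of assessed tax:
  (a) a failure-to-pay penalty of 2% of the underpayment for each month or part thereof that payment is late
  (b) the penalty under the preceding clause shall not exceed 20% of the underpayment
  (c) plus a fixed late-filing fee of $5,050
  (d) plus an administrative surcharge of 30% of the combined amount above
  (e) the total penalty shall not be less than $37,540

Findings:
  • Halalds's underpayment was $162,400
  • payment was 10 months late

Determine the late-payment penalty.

Accrued rate: 2% × 10 = 20%, capped at 20% → 20%
Failure-to-pay penalty: 20% of $162,400 = $32,480
Penalty before surcharge: $32,480 + $5,050 = $37,530
Administrative surcharge: 30% of $37,530 = $11,259
Total penalty: $37,530 + $11,259 = $48,789
Minimum $37,540: $48,789 meets the minimum, no increase.

Penalty: $48,789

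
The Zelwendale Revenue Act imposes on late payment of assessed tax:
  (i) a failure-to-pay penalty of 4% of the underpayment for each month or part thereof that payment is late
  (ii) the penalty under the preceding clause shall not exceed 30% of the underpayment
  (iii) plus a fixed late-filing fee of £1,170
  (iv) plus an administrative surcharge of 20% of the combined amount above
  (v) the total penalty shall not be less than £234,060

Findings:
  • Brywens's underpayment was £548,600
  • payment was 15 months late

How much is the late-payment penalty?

Accrued rate: 4% × 15 = 60%, capped at 30% → 30%
Failure-to-pay penalty: 30% of £548,600 = £164,580
Penalty before surcharge: £164,580 + £1,170 = £165,750
Administrative surcharge: 20% of £165,750 = £33,150
Total penalty: £165,750 + £33,150 = £198,900
Minimum £234,060: £198,900 is below the minimum → £234,060

£234,060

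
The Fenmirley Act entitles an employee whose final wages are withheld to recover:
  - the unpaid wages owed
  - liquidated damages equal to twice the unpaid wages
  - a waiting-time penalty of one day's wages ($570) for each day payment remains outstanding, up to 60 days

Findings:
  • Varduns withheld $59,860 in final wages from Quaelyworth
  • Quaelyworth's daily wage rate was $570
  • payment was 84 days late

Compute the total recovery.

$213,780

Doubled: 2 × $59,860 = $119,720
Penalty days: min(84, 60) = 60
Waiting-time penalty: 60 × $570 = $34,200
Total award: $59,860 + $119,720 + $34,200 = $213,780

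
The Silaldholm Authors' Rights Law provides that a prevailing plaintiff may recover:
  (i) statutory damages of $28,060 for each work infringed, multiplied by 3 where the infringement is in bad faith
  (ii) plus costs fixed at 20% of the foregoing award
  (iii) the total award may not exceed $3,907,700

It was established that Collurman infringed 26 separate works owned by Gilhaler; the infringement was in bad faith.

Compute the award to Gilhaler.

Statutory damages: 26 × $28,060 = $729,560
Trebled: 3 × $729,560 = $2,188,680
Costs: 20% of $2,188,680 = $437,736
Award plus costs: $2,188,680 + $437,736 = $2,626,416
Cap at $3,907,700: $2,626,416 is within the cap, no reduction.

$2,626,416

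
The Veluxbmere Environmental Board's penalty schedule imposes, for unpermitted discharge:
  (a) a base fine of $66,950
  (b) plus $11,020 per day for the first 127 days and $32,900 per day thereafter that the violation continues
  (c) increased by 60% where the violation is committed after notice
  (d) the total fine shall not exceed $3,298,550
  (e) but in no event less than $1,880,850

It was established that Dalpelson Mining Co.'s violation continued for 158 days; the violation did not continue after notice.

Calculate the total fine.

$2,486,390

First 127 days: 127 × $11,020 = $1,399,540
Remaining days: (158 − 127) × $32,900 = $1,019,900
Per-day component: $1,399,540 + $1,019,900 = $2,419,440
Base plus per-day: $66,950 + $2,419,440 = $2,486,390
The violation did not continue after notice: no 60% increase.
Cap at $3,298,550: $2,486,390 is within the cap, no reduction.
Minimum $1,880,850: $2,486,390 meets the minimum, no increase.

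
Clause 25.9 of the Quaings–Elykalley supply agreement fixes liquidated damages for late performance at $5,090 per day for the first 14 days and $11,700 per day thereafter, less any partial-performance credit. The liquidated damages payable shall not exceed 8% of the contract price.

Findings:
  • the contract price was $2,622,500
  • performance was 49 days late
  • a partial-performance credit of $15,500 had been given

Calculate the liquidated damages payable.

$209,800

First 14 days: 14 × $5,090 = $71,260
Remaining days: (49 − 14) × $11,700 = $409,500
Accrued per-day damages: $71,260 + $409,500 = $480,760
Less partial-performance credit: $480,760 − $15,500 = $465,260
Cap: 8% of $2,622,500 = $209,800
Cap at $209,800: $465,260 exceeds the cap → $209,800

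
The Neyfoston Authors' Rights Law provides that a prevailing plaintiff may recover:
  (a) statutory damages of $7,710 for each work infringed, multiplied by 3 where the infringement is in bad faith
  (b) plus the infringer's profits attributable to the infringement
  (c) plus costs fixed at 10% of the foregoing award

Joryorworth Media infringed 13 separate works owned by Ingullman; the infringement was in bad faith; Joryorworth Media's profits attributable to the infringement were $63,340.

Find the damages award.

Statutory damages: 13 × $7,710 = $100,230
Trebled: 3 × $100,230 = $300,690
Combined award: $300,690 + $63,340 = $364,030
Costs: 10% of $364,030 = $36,403
Award plus costs: $364,030 + $36,403 = $400,433

$400,433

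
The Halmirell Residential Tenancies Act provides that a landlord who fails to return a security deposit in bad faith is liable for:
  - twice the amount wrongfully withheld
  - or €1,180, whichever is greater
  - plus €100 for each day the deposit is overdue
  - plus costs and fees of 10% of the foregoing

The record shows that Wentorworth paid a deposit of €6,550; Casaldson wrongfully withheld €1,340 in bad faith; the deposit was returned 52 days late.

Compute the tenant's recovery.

€8,668

Doubled: 2 × €1,340 = €2,680
Minimum €1,180: €2,680 meets the minimum, no increase.
Late-return penalty: 52 × €100 = €5,200
Damages plus late penalty: €2,680 + €5,200 = €7,880
Costs and fees: 10% of €7,880 = €788
Total recovery: €7,880 + €788 = €8,668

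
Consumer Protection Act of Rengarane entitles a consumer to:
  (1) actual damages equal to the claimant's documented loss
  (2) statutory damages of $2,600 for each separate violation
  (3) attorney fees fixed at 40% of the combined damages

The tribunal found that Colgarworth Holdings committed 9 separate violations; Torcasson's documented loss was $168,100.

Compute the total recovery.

Statutory damages: 9 × $2,600 = $23,400
Combined damages: $168,100 + $23,400 = $191,500
Attorney fees: 40% of $191,500 = $76,600
Total recovery: $191,500 + $76,600 = $268,100

$268,100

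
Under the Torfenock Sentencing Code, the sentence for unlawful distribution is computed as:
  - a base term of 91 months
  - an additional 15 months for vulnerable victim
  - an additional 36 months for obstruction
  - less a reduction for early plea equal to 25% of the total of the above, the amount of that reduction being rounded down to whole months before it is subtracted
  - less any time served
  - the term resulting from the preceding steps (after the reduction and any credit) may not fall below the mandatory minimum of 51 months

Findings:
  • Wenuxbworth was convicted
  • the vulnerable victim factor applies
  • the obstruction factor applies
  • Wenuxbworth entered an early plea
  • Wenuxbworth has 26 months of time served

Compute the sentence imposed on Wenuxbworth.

81 months

Vulnerable victim enhancement: +15 months
Obstruction enhancement: +36 months
Adjusted term: 91 months + 15 months + 36 months = 142 months
Early plea reduction: 25% of 142 months = 35 months (rounded down)
After reduction: 142 − 35 = 107 months
Less time served: 107 months − 26 months = 81 months
Minimum 51 months: 81 months meets the minimum, no increase.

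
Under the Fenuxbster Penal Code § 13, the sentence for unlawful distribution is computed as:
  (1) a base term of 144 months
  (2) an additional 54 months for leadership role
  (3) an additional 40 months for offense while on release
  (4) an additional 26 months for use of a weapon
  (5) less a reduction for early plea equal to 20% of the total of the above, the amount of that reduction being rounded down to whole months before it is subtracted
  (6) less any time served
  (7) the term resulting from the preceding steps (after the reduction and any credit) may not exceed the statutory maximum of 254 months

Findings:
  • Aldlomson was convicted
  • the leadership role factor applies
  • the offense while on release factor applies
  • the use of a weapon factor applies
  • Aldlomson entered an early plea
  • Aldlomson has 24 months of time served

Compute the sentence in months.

Leadership role enhancement: +54 months
Offense while on release enhancement: +40 months
Use of a weapon enhancement: +26 months
Adjusted term: 144 months + 54 months + 40 months + 26 months = 264 months
Early plea reduction: 20% of 264 months = 52 months (rounded down)
After reduction: 264 − 52 = 212 months
Less time served: 212 months − 24 months = 188 months
Cap at 254 months: 188 months is within the cap, no reduction.

188 months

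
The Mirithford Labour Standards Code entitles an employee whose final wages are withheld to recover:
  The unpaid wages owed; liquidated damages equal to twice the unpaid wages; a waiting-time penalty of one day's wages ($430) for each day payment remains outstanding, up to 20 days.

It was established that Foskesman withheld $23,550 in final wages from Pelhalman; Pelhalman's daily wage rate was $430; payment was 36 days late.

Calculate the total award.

Doubled: 2 × $23,550 = $47,100
Penalty days: min(36, 20) = 20
Waiting-time penalty: 20 × $430 = $8,600
Total award: $23,550 + $47,100 + $8,600 = $79,250

$79,250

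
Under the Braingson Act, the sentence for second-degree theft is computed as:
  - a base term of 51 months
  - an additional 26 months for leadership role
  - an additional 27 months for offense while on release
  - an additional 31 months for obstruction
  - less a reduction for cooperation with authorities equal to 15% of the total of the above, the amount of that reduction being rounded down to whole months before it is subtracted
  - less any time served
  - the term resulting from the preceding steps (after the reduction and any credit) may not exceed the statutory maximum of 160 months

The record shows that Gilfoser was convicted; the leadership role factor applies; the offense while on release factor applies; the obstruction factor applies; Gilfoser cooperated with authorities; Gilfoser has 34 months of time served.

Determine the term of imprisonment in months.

Leadership role enhancement: +26 months
Offense while on release enhancement: +27 months
Obstruction enhancement: +31 months
Adjusted term: 51 months + 26 months + 27 months + 31 months = 135 months
Cooperation with authorities reduction: 15% of 135 months = 20 months (rounded down)
After reduction: 135 − 20 = 115 months
Less time served: 115 months − 34 months = 81 months
Cap at 160 months: 81 months is within the cap, no reduction.

81 months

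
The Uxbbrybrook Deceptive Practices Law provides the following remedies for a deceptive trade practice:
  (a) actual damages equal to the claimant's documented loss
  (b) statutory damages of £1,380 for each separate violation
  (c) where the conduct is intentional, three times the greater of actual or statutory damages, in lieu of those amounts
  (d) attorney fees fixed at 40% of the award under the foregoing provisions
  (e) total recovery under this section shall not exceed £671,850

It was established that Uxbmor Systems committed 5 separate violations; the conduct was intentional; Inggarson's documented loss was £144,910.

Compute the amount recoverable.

£608,622

Statutory damages: 5 × £1,380 = £6,900
Greater of actual damages (£144,910) or statutory damages (£6,900): £144,910
Trebled: 3 × £144,910 = £434,730
Attorney fees: 40% of £434,730 = £173,892
Total before cap: £434,730 + £173,892 = £608,622
Cap at £671,850: £608,622 is within the cap, no reduction.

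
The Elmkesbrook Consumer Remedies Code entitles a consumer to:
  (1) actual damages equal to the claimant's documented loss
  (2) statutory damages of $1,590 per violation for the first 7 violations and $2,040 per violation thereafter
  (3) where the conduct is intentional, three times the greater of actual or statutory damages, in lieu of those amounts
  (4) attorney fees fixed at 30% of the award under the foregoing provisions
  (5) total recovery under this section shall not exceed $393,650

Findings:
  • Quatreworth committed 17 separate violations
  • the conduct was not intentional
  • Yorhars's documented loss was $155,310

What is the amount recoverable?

$242,892

First 7 violations: 7 × $1,590 = $11,130
Remaining violations: (17 − 7) × $2,040 = $20,400
Statutory damages: $11,130 + $20,400 = $31,530
Conduct not intentional: the in-lieu enhancement does not apply.
Actual plus statutory damages: $155,310 + $31,530 = $186,840
Attorney fees: 30% of $186,840 = $56,052
Total before cap: $186,840 + $56,052 = $242,892
Cap at $393,650: $242,892 is within the cap, no reduction.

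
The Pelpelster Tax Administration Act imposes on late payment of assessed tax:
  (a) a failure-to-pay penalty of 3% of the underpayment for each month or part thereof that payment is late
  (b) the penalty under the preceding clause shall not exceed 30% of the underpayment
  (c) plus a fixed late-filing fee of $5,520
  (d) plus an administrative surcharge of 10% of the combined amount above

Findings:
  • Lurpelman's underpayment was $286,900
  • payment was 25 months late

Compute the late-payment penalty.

$100,749

Accrued rate: 3% × 25 = 75%, capped at 30% → 30%
Failure-to-pay penalty: 30% of $286,900 = $86,070
Penalty before surcharge: $86,070 + $5,520 = $91,590
Administrative surcharge: 10% of $91,590 = $9,159
Total penalty: $91,590 + $9,159 = $100,749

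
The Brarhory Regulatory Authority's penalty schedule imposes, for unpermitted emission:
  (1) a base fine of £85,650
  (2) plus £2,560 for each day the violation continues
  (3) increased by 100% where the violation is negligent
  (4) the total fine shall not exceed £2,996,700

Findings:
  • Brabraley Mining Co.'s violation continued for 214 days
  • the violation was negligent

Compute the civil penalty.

Per-day component: 214 × £2,560 = £547,840
Base plus per-day: £85,650 + £547,840 = £633,490
Enhancement: 100% of £633,490 = £633,490
Enhanced fine: £633,490 + £633,490 = £1,266,980
Cap at £2,996,700: £1,266,980 is within the cap, no reduction.

£1,266,980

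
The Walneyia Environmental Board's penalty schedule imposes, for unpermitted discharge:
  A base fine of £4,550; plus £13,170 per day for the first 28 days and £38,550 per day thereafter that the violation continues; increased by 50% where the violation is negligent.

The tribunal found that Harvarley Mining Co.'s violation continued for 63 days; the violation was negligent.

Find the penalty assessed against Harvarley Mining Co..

£2,583,840

First 28 days: 28 × £13,170 = £368,760
Remaining days: (63 − 28) × £38,550 = £1,349,250
Per-day component: £368,760 + £1,349,250 = £1,718,010
Base plus per-day: £4,550 + £1,718,010 = £1,722,560
Enhancement: 50% of £1,722,560 = £861,280
Enhanced fine: £1,722,560 + £861,280 = £2,583,840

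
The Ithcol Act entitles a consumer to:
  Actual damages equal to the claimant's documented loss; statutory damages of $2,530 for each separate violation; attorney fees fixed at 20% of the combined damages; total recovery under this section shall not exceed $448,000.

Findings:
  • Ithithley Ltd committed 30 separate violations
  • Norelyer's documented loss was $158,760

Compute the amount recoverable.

$281,592

Statutory damages: 30 × $2,530 = $75,900
Combined damages: $158,760 + $75,900 = $234,660
Attorney fees: 20% of $234,660 = $46,932
Total before cap: $234,660 + $46,932 = $281,592
Cap at $448,000: $281,592 is within the cap, no reduction.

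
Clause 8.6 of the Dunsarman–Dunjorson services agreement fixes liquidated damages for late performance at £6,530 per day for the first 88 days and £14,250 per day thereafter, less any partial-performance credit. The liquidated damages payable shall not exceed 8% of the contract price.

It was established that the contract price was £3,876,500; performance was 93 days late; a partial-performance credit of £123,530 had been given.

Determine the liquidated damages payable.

£310,120

First 88 days: 88 × £6,530 = £574,640
Remaining days: (93 − 88) × £14,250 = £71,250
Accrued per-day damages: £574,640 + £71,250 = £645,890
Less partial-performance credit: £645,890 − £123,530 = £522,360
Cap: 8% of £3,876,500 = £310,120
Cap at £310,120: £522,360 exceeds the cap → £310,120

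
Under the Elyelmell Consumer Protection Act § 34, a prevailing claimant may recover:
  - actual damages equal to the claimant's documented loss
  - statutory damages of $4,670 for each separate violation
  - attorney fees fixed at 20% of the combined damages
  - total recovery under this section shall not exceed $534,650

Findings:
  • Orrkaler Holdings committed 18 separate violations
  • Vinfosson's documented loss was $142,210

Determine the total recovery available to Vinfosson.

Statutory damages: 18 × $4,670 = $84,060
Combined damages: $142,210 + $84,060 = $226,270
Attorney fees: 20% of $226,270 = $45,254
Total before cap: $226,270 + $45,254 = $271,524
Cap at $534,650: $271,524 is within the cap, no reduction.

$271,524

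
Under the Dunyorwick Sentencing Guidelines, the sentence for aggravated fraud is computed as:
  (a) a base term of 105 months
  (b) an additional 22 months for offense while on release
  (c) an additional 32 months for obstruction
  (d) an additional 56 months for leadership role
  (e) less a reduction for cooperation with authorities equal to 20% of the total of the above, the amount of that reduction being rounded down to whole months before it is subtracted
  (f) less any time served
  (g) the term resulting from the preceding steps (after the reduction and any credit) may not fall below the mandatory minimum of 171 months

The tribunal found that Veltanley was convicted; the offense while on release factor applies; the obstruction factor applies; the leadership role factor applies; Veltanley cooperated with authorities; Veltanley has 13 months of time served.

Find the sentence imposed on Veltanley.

Offense while on release enhancement: +22 months
Obstruction enhancement: +32 months
Leadership role enhancement: +56 months
Adjusted term: 105 months + 22 months + 32 months + 56 months = 215 months
Cooperation with authorities reduction: 20% of 215 months = 43 months (rounded down)
After reduction: 215 − 43 = 172 months
Less time served: 172 months − 13 months = 159 months
Minimum 171 months: 159 months is below the minimum → 171 months

171 months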